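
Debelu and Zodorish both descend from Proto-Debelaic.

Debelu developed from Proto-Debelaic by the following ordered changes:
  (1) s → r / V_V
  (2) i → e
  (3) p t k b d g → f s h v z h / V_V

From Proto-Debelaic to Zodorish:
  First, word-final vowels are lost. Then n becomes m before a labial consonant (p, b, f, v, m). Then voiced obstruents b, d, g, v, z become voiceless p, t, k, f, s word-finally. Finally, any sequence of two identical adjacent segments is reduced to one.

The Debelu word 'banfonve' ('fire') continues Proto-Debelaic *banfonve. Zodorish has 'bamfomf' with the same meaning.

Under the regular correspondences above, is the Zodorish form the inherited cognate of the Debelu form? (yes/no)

Derive the expected Zodorish reflex of *banfonve:
Zodorish: *banfonve
  banfonve → banfonv   [apocope]
  banfonv → bamfomv   [nasal place assimilation]
  bamfomv → bamfomf   [final devoicing]
  bamfomf (rule 4 does not apply)
  giving Zodorish bamfomf.
Zodorish 'bamfomf' matches the regular reflex exactly, so the pair is cognate.

yes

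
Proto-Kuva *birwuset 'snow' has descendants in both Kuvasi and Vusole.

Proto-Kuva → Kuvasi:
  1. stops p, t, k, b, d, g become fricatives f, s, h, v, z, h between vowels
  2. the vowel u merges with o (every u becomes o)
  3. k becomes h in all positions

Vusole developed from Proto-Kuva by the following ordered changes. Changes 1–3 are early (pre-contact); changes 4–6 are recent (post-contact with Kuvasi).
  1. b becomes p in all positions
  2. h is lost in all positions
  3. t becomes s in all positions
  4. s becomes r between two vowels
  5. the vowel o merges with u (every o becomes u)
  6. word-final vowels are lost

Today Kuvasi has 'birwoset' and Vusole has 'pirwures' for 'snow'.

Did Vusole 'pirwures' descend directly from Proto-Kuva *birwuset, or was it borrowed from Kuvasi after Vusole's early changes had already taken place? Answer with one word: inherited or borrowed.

If inherited, *birwuset would pass through all of Vusole's changes:
Vusole: *birwuset > pirwuset > pirwuses > pirwures  (by unconditioned shift, unconditioned shift, rhotacism)
If borrowed from Kuvasi 'birwoset' after the early changes, it would undergo only the recent ones:
  rule 4 (rhotacism): birwoset → birworet
  rule 5 (vowel merger): birworet → birwuret
  rule 6 (apocope): no change (birwuret)
  ⇒ as a loan: birwuret
Vusole 'pirwures' matches the inherited outcome exactly, so it is an inherited cognate, not a loan.

inherited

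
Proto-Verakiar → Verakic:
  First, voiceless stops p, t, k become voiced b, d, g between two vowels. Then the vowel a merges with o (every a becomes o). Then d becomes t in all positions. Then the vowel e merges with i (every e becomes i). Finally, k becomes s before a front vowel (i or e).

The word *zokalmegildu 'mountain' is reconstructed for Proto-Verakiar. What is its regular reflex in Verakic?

Verakic: *zokalmegildu
  zokalmegildu → zogalmegildu   [intervocalic voicing]
  zogalmegildu → zogolmegildu   [vowel merger]
  zogolmegildu → zogolmegiltu   [unconditioned shift]
  zogolmegiltu → zogolmigiltu   [vowel merger]
  zogolmigiltu (rule 5 does not apply)
  giving Verakic zogolmigiltu.

zogolmigiltu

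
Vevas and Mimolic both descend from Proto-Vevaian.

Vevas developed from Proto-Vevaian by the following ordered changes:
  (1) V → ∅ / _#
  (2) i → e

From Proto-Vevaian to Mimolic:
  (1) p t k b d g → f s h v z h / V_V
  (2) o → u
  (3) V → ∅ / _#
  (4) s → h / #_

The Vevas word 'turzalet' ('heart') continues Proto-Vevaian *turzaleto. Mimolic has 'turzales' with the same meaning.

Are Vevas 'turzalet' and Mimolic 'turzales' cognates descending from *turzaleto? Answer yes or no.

yes

Derive the expected Mimolic reflex of *turzaleto:
Mimolic: *turzaleto
  turzaleto → turzaleso   [intervocalic lenition]
  turzaleso → turzalesu   [vowel merger]
  turzalesu → turzales   [apocope]
  turzales (rule 4 does not apply)
  giving Mimolic turzales.
Mimolic 'turzales' matches the regular reflex exactly, so the pair is cognate.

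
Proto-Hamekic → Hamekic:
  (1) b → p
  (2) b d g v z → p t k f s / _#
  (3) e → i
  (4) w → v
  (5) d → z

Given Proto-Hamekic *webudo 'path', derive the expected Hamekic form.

Hamekic: start from *webudo.
  rule 1 (unconditioned shift): webudo → wepudo
  rule 2: no change — wepudo
  rule 3 (vowel merger): wepudo → wipudo
  rule 4 (unconditioned shift): wipudo → vipudo
  rule 5 (unconditioned shift): vipudo → vipuzo
  ⇒ Hamekic vipuzo

vipuzo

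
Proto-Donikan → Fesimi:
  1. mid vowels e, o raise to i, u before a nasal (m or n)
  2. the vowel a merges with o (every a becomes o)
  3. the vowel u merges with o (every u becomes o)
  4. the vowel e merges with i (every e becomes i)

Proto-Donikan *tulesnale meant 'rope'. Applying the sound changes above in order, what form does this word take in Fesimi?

tolisnoli

Fesimi: *tulesnale > tulesnole > tolesnole > tolisnoli  (by vowel merger, vowel merger, vowel merger)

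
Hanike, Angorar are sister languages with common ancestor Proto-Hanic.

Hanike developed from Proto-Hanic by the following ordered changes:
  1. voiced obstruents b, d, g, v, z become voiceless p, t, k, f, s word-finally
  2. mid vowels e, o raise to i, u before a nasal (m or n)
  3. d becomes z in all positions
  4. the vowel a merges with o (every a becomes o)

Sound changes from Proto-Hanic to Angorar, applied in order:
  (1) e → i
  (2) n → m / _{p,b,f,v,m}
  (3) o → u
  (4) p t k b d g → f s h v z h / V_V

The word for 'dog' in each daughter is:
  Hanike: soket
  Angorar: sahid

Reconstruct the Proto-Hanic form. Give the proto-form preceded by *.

*saked

Position 4: Hanike has e, Angorar has i. Hanike preserves e here (none of its changes turn any other segment into e), so the proto-segment is *e.
Position 5: Hanike has t, Angorar has d. Angorar preserves d here (none of its changes turn any other segment into d), so the proto-segment is *d.
This points to *saked. Verify forward in each daughter:
Hanike: *saked > saket > soket  (by final devoicing, vowel merger)
Angorar: *saked
  saked → sakid   [vowel merger]
  sakid (rule 2 does not apply)
  sakid (rule 3 does not apply)
  sakid → sahid   [intervocalic lenition]
  giving Angorar sahid.
Only *saked yields all of Hanike soket, Angorar sahid.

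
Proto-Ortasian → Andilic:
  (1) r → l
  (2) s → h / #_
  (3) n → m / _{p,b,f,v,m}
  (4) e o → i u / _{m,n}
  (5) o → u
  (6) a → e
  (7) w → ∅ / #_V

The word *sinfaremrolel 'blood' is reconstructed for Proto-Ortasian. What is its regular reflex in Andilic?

Andilic: start from *sinfaremrolel.
  rule 1 (unconditioned shift): sinfaremrolel → sinfalemlolel
  rule 2 (debuccalisation): sinfalemlolel → hinfalemlolel
  rule 3 (nasal place assimilation): hinfalemlolel → himfalemlolel
  rule 4 (pre-nasal raising): himfalemlolel → himfalimlolel
  rule 5 (vowel merger): himfalimlolel → himfalimlulel
  rule 6 (vowel merger): himfalimlulel → himfelimlulel
  rule 7: no change — himfelimlulel
  ⇒ Andilic himfelimlulel

himfelimlulel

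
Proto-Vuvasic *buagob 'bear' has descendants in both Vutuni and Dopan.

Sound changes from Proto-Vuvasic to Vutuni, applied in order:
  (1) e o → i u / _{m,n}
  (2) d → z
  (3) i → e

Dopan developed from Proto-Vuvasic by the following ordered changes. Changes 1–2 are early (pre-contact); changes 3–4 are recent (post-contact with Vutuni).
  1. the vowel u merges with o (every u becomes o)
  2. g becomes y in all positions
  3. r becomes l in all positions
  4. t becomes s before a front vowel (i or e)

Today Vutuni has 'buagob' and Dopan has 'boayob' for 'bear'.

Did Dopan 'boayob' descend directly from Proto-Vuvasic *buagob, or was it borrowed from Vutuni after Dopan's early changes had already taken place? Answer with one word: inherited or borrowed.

If inherited, *buagob would pass through all of Dopan's changes:
Dopan: *buagob
  buagob → boagob   [vowel merger]
  boagob → boayob   [unconditioned shift]
  boayob (rule 3 does not apply)
  boayob (rule 4 does not apply)
  giving Dopan boayob.
If borrowed from Vutuni 'buagob' after the early changes, it would undergo only the recent ones:
  rule 3 (unconditioned shift): no change (buagob)
  rule 4 (palatalisation): no change (buagob)
  ⇒ as a loan: buagob
Dopan 'boayob' matches the inherited outcome exactly, so it is an inherited cognate, not a loan.

inherited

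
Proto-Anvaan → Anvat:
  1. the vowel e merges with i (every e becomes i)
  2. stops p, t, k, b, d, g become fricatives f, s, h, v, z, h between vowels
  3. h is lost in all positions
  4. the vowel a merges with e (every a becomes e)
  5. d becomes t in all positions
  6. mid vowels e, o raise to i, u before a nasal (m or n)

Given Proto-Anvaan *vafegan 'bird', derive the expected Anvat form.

Anvat: *vafegan
  vafegan → vafigan   [vowel merger]
  vafigan → vafihan   [intervocalic lenition]
  vafihan → vafian   [h-loss]
  vafian → vefien   [vowel merger]
  vefien (rule 5 does not apply)
  vefien → vefiin   [pre-nasal raising]
  giving Anvat vefiin.

vefiin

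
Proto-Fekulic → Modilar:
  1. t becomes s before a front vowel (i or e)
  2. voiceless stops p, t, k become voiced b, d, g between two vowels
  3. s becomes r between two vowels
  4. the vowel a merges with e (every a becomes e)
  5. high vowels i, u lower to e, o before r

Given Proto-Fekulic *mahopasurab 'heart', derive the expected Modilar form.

mehoberoreb

Modilar: *mahopasurab > mahobasurab > mahobarurab > mehoberureb > mehoberoreb  (by intervocalic voicing, rhotacism, vowel merger, pre-rhotic lowering)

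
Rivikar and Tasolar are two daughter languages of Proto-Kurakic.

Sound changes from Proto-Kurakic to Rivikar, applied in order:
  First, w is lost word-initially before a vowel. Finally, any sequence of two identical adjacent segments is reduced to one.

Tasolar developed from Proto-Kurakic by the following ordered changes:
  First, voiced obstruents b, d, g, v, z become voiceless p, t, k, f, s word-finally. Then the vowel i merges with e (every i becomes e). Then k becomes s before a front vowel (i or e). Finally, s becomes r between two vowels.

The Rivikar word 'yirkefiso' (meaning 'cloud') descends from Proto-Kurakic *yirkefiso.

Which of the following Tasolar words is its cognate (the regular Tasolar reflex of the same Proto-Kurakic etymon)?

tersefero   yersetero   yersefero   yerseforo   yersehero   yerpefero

Tasolar: *yirkefiso > yerkefeso > yersefeso > yersefero  (by vowel merger, palatalisation, rhotacism)
The other candidates each miss or misapply at least one Tasolar change.

yersefero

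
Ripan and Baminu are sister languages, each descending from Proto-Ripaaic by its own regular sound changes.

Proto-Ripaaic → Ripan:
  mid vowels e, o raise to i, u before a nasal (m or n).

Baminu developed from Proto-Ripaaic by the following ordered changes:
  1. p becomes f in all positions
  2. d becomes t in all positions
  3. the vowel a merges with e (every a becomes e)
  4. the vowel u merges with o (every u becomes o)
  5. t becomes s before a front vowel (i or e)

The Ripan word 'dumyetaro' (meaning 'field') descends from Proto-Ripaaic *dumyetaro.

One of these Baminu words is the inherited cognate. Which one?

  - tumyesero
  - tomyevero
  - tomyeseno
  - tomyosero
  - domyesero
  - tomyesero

Baminu: *dumyetaro
  dumyetaro (rule 1 does not apply)
  dumyetaro → tumyetaro   [unconditioned shift]
  tumyetaro → tumyetero   [vowel merger]
  tumyetero → tomyetero   [vowel merger]
  tomyetero → tomyesero   [palatalisation]
  giving Baminu tomyesero.
Only 'tomyesero' matches the regular Baminu development of *dumyetaro.

tomyesero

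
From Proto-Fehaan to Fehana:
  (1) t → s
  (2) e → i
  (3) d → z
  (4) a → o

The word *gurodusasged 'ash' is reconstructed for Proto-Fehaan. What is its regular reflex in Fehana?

Fehana: start from *gurodusasged.
  rule 1: no change — gurodusasged
  rule 2 (vowel merger): gurodusasged → gurodusasgid
  rule 3 (unconditioned shift): gurodusasgid → gurozusasgiz
  rule 4 (vowel merger): gurozusasgiz → gurozusosgiz
  ⇒ Fehana gurozusosgiz

gurozusosgiz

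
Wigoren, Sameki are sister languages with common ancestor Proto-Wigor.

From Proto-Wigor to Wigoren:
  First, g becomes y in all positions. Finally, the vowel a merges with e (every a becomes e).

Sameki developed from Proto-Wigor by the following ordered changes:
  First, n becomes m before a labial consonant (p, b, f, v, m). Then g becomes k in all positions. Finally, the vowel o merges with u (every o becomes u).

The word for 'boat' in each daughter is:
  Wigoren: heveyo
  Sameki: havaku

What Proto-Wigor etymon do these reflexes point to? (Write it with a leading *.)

*havago

Position 5: Wigoren has y, Sameki has k. Taking the neighbouring segments as reconstructed: Wigoren y could go back to *g or *y; Sameki k could go back to *k or *g — the one source consistent with every daughter is *g.
Position 4: Wigoren has e, Sameki has a. Sameki preserves a here (none of its changes turn any other segment into a), so the proto-segment is *a.
Position 2: Wigoren has e, Sameki has a. Sameki preserves a here (none of its changes turn any other segment into a), so the proto-segment is *a.
Verify the candidate proto-form against each daughter:
Wigoren: start from *havago.
  rule 1 (unconditioned shift): havago → havayo
  rule 2 (vowel merger): havayo → heveyo
  ⇒ Wigoren heveyo
Sameki: *havago > havako > havaku  (by unconditioned shift, vowel merger)
Only *havago yields all of Wigoren heveyo, Sameki havaku.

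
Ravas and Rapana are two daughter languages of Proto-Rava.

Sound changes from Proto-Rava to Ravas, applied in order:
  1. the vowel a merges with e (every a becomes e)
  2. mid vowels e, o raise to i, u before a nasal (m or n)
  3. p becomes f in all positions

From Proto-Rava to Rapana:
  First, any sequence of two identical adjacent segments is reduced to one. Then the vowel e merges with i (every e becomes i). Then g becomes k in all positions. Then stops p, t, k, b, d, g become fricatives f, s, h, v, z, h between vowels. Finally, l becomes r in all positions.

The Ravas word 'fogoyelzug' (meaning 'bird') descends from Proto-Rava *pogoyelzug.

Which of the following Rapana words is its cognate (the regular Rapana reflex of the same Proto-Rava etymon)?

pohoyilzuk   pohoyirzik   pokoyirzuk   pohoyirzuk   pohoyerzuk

Rapana: *pogoyelzug > pogoyilzug > pokoyilzuk > pohoyilzuk > pohoyirzuk  (by vowel merger, unconditioned shift, intervocalic lenition, unconditioned shift)
The other candidates each miss or misapply at least one Rapana change.

pohoyirzuk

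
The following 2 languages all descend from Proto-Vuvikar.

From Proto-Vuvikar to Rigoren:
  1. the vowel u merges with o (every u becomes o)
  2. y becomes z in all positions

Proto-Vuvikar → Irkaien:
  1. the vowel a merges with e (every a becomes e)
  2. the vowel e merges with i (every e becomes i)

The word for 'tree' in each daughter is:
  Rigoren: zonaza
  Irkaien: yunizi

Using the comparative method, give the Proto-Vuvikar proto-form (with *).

*yunaza

Position 4: Rigoren has a, Irkaien has i. Rigoren preserves a here (none of its changes turn any other segment into a), so the proto-segment is *a.
Position 2: Rigoren has o, Irkaien has u. Irkaien preserves u here (none of its changes turn any other segment into u), so the proto-segment is *u.
This points to *yunaza. Verify forward in each daughter:
Rigoren: *yunaza
  yunaza → yonaza   [vowel merger]
  yonaza → zonaza   [unconditioned shift]
  giving Rigoren zonaza.
Irkaien: *yunaza
  yunaza → yuneze   [vowel merger]
  yuneze → yunizi   [vowel merger]
  giving Irkaien yunizi.
Only *yunaza yields all of Rigoren zonaza, Irkaien yunizi.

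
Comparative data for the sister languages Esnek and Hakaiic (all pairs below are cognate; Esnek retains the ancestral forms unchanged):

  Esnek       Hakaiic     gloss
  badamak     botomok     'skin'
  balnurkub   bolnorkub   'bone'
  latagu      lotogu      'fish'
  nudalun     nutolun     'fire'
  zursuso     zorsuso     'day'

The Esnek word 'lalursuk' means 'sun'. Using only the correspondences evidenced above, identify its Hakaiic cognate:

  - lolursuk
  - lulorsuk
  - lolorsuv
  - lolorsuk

lolorsuk

badamak ~ botomok, balnurkub ~ bolnorkub — Esnek a corresponds to Hakaiic o after a consonant, before a consonant other than r, m, n, p, b, f, v.
balnurkub ~ bolnorkub, zursuso ~ zorsuso — Esnek u corresponds to Hakaiic o after a consonant, before r.
Applying these to Esnek 'lalursuk':
  lalursuk → lolursuk   (a→o after a consonant, before a consonant other than r, m, n, p, b, f, v)
  lolursuk → lolorsuk   (u→o after a consonant, before r)
So the Hakaiic cognate is 'lolorsuk'.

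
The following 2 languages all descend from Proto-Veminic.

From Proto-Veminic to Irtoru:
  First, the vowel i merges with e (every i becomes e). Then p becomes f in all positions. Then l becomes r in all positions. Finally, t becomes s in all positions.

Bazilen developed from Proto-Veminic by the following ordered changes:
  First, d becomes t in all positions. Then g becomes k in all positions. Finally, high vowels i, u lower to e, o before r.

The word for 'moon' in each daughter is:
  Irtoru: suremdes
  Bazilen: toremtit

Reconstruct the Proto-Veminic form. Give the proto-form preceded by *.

*turemdit

Position 7: Irtoru has e, Bazilen has i. Bazilen preserves i here (none of its changes turn any other segment into i), so the proto-segment is *i.
Position 1: Irtoru has s, Bazilen has t. Taking the neighbouring segments as reconstructed: Irtoru s could go back to *t or *s; Bazilen t could go back to *t or *d — the one source consistent with every daughter is *t.
Position 2: Irtoru has u, Bazilen has o. Irtoru preserves u here (none of its changes turn any other segment into u), so the proto-segment is *u.
Continuing position by position gives *turemdit; check it forward:
Irtoru: *turemdit > turemdet > suremdes  (by vowel merger, unconditioned shift)
Bazilen: *turemdit
  turemdit → turemtit   [unconditioned shift]
  turemtit (rule 2 does not apply)
  turemtit → toremtit   [pre-rhotic lowering]
  giving Bazilen toremtit.
No other proto-form is consistent with every reflex, so the reconstruction is *turemdit.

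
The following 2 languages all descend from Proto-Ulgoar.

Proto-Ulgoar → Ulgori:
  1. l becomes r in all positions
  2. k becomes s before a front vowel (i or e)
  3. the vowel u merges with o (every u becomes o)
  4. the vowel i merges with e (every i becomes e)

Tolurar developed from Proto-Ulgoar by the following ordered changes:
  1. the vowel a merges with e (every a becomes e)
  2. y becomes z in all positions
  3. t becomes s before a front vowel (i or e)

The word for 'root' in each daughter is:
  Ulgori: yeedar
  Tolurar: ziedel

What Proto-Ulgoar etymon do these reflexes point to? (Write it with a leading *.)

*yiedal

Position 2: Ulgori has e, Tolurar has i. Tolurar preserves i here (none of its changes turn any other segment into i), so the proto-segment is *i.
Position 1: Ulgori has y, Tolurar has z. Ulgori preserves y here (none of its changes turn any other segment into y), so the proto-segment is *y.
Position 5: Ulgori has a, Tolurar has e. Ulgori preserves a here (none of its changes turn any other segment into a), so the proto-segment is *a.
This points to *yiedal. Verify forward in each daughter:
Ulgori: *yiedal
  yiedal → yiedar   [unconditioned shift]
  yiedar (rule 2 does not apply)
  yiedar (rule 3 does not apply)
  yiedar → yeedar   [vowel merger]
  giving Ulgori yeedar.
Tolurar: start from *yiedal.
  rule 1 (vowel merger): yiedal → yiedel
  rule 2 (unconditioned shift): yiedel → ziedel
  rule 3: no change — ziedel
  ⇒ Tolurar ziedel
Only *yiedal yields all of Ulgori yeedar, Tolurar ziedel.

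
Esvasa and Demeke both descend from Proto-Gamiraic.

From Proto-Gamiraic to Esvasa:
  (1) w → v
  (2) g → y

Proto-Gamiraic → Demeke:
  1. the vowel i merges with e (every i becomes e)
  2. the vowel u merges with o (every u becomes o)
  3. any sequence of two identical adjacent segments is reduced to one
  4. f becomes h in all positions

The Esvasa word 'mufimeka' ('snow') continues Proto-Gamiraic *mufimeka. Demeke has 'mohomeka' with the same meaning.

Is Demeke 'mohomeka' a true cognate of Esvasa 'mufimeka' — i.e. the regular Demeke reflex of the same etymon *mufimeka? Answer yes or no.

no

Derive the expected Demeke reflex of *mufimeka:
Demeke: *mufimeka
  mufimeka → mufemeka   [vowel merger]
  mufemeka → mofemeka   [vowel merger]
  mofemeka (rule 3 does not apply)
  mofemeka → mohemeka   [unconditioned shift]
  giving Demeke mohemeka.
The regular Demeke reflex would be 'mohemeka', but the attested form is 'mohomeka'. The correspondence is irregular, so they are not cognates (the Demeke form has a different source).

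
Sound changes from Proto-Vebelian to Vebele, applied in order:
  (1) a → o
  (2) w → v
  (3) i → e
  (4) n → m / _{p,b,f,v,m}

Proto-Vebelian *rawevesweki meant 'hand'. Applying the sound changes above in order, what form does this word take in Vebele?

Vebele: *rawevesweki
  rawevesweki → rowevesweki   [vowel merger]
  rowevesweki → rovevesveki   [unconditioned shift]
  rovevesveki → rovevesveke   [vowel merger]
  rovevesveke (rule 4 does not apply)
  giving Vebele rovevesveke.

rovevesveke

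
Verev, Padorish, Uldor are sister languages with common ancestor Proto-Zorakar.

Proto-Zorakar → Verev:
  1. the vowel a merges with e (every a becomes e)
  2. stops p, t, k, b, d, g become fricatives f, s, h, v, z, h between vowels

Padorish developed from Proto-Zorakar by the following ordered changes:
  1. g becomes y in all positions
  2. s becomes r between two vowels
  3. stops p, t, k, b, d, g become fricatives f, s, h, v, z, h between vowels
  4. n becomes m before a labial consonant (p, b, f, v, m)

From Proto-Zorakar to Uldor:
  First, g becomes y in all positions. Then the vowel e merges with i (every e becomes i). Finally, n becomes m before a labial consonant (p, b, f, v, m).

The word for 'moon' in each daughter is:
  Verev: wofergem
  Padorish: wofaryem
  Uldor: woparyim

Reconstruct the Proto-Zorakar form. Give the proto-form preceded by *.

*wopargem

Position 4: Verev has e, Padorish has a, Uldor has a. Padorish preserves a here (none of its changes turn any other segment into a), so the proto-segment is *a.
Position 3: Verev has f, Padorish has f, Uldor has p. Uldor preserves p here (none of its changes turn any other segment into p), so the proto-segment is *p.
Verify the candidate proto-form against each daughter:
Verev: start from *wopargem.
  rule 1 (vowel merger): wopargem → wopergem
  rule 2 (intervocalic lenition): wopergem → wofergem
  ⇒ Verev wofergem
Padorish: *wopargem > woparyem > wofaryem  (by unconditioned shift, intervocalic lenition)
Uldor: *wopargem
  wopargem → woparyem   [unconditioned shift]
  woparyem → woparyim   [vowel merger]
  woparyim (rule 3 does not apply)
  giving Uldor woparyim.
No other proto-form is consistent with every reflex, so the reconstruction is *wopargem.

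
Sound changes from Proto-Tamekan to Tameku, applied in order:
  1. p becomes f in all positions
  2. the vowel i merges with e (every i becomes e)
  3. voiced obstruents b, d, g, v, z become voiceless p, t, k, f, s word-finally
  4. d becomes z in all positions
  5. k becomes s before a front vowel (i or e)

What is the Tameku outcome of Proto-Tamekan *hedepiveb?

hezefevep

Tameku: start from *hedepiveb.
  rule 1 (unconditioned shift): hedepiveb → hedefiveb
  rule 2 (vowel merger): hedefiveb → hedefeveb
  rule 3 (final devoicing): hedefeveb → hedefevep
  rule 4 (unconditioned shift): hedefevep → hezefevep
  rule 5: no change — hezefevep
  ⇒ Tameku hezefevep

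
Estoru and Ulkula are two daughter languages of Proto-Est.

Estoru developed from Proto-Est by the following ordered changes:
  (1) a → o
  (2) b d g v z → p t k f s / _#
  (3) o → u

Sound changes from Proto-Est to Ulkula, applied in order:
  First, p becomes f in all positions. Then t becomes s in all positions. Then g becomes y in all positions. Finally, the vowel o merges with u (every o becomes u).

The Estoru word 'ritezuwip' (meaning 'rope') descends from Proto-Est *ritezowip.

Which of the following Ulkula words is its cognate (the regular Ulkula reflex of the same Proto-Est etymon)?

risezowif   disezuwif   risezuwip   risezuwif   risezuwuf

Ulkula: *ritezowip
  ritezowip → ritezowif   [unconditioned shift]
  ritezowif → risezowif   [unconditioned shift]
  risezowif (rule 3 does not apply)
  risezowif → risezuwif   [vowel merger]
  giving Ulkula risezuwif.
Among the options, 'risezuwif' alone shows every Ulkula change applied in order.

risezuwif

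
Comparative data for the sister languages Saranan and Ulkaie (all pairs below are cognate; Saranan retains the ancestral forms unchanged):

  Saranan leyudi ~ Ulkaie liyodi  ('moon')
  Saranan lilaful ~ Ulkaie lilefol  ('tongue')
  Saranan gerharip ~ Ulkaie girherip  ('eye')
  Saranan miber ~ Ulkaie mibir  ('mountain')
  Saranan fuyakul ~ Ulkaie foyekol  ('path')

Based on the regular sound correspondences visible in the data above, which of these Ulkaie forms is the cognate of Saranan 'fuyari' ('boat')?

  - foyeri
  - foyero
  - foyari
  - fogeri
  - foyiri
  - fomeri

leyudi ~ liyodi, lilaful ~ lilefol — Saranan u corresponds to Ulkaie o after a consonant, before a consonant other than r, m, n, p, b, f, v.
gerharip ~ girherip — Saranan a corresponds to Ulkaie e after a consonant, before r.
Applying these to Saranan 'fuyari':
  fuyari → foyari   (u→o after a consonant, before a consonant other than r, m, n, p, b, f, v)
  foyari → foyeri   (a→e after a consonant, before r)
So the Ulkaie cognate is 'foyeri'.

foyeri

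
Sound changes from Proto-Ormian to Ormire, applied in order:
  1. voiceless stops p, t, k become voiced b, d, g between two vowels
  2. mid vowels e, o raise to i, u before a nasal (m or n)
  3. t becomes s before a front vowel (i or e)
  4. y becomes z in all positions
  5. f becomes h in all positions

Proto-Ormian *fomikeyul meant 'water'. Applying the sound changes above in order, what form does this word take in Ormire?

humigezul

Ormire: *fomikeyul
  fomikeyul → fomigeyul   [intervocalic voicing]
  fomigeyul → fumigeyul   [pre-nasal raising]
  fumigeyul (rule 3 does not apply)
  fumigeyul → fumigezul   [unconditioned shift]
  fumigezul → humigezul   [unconditioned shift]
  giving Ormire humigezul.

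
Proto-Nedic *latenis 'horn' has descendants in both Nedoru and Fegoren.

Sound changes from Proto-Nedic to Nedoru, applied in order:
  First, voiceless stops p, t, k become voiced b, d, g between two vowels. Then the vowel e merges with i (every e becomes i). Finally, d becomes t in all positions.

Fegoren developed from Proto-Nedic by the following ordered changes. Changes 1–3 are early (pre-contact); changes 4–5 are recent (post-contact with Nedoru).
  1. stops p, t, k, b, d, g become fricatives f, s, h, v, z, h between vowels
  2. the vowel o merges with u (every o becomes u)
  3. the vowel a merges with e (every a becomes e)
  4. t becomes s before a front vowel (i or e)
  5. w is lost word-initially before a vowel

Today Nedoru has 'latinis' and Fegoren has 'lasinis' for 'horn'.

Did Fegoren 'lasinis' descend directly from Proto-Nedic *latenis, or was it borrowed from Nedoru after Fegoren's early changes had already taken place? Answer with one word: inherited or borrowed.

If inherited, *latenis would pass through all of Fegoren's changes:
Fegoren: start from *latenis.
  rule 1 (intervocalic lenition): latenis → lasenis
  rule 2: no change — lasenis
  rule 3 (vowel merger): lasenis → lesenis
  rule 4: no change — lesenis
  rule 5: no change — lesenis
  ⇒ Fegoren lesenis
If borrowed from Nedoru 'latinis' after the early changes, it would undergo only the recent ones:
  rule 4 (palatalisation): latinis → lasinis
  rule 5 (glide loss): no change (lasinis)
  ⇒ as a loan: lasinis
Fegoren 'lasinis' matches the loan outcome 'lasinis', not the inherited 'lesenis' — it skipped the early Fegoren changes, so it was borrowed from Nedoru.

borrowed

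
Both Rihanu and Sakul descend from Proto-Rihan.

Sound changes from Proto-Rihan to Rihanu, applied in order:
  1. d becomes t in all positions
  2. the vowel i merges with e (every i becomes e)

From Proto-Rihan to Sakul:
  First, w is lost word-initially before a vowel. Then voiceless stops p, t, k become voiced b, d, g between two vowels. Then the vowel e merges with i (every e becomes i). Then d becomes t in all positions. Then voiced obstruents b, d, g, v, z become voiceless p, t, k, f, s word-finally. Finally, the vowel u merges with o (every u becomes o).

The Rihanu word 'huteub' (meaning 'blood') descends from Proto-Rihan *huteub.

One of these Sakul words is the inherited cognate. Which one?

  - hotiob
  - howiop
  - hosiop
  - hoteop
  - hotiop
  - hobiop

hotiop

Sakul: start from *huteub.
  rule 1: no change — huteub
  rule 2 (intervocalic voicing): huteub → hudeub
  rule 3 (vowel merger): hudeub → hudiub
  rule 4 (unconditioned shift): hudiub → hutiub
  rule 5 (final devoicing): hutiub → hutiup
  rule 6 (vowel merger): hutiup → hotiop
  ⇒ Sakul hotiop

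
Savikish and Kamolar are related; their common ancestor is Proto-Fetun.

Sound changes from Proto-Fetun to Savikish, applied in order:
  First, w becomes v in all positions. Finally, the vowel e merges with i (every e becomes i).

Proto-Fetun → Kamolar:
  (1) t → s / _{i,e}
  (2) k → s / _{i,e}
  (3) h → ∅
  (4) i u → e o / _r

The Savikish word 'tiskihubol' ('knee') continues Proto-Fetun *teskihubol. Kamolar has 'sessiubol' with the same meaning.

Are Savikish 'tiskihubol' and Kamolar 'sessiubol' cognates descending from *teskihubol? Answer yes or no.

Derive the expected Kamolar reflex of *teskihubol:
Kamolar: *teskihubol
  teskihubol → seskihubol   [palatalisation]
  seskihubol → sessihubol   [palatalisation]
  sessihubol → sessiubol   [h-loss]
  sessiubol (rule 4 does not apply)
  giving Kamolar sessiubol.
Kamolar 'sessiubol' matches the regular reflex exactly, so the pair is cognate.

yes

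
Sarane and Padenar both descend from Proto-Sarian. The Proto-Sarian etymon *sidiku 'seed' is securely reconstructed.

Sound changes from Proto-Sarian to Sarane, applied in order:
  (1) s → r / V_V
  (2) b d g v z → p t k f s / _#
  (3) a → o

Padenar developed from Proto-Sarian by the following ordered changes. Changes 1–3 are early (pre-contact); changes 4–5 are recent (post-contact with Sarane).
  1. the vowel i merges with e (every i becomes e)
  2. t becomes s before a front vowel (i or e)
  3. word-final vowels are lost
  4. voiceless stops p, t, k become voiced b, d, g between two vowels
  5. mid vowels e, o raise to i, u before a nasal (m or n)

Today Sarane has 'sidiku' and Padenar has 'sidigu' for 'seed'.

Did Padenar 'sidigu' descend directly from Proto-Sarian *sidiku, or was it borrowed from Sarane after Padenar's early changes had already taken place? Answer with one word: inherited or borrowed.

borrowed

If inherited, *sidiku would pass through all of Padenar's changes:
Padenar: start from *sidiku.
  rule 1 (vowel merger): sidiku → sedeku
  rule 2: no change — sedeku
  rule 3 (apocope): sedeku → sedek
  rule 4: no change — sedek
  rule 5: no change — sedek
  ⇒ Padenar sedek
If borrowed from Sarane 'sidiku' after the early changes, it would undergo only the recent ones:
  rule 4 (intervocalic voicing): sidiku → sidigu
  rule 5 (pre-nasal raising): no change (sidigu)
  ⇒ as a loan: sidigu
Padenar 'sidigu' matches the loan outcome 'sidigu', not the inherited 'sedek' — it skipped the early Padenar changes, so it was borrowed from Sarane.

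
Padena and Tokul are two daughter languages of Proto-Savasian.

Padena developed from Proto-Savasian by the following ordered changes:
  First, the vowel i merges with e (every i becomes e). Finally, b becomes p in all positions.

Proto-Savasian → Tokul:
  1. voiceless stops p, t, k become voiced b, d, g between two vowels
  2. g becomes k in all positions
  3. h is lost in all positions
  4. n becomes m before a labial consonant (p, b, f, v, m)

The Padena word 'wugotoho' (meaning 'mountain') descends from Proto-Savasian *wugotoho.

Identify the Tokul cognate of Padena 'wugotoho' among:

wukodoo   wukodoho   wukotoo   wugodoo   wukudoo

wukodoo

Tokul: start from *wugotoho.
  rule 1 (intervocalic voicing): wugotoho → wugodoho
  rule 2 (unconditioned shift): wugodoho → wukodoho
  rule 3 (h-loss): wukodoho → wukodoo
  rule 4: no change — wukodoo
  ⇒ Tokul wukodoo
Only 'wukodoo' matches the regular Tokul development of *wugotoho.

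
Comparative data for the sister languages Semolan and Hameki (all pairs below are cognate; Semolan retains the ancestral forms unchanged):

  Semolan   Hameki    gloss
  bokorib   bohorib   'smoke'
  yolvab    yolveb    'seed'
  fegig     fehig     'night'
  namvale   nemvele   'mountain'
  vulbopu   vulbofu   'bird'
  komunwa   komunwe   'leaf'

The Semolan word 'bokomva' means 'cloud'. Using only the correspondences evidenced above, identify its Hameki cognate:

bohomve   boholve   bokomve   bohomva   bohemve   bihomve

bokorib ~ bohorib — Semolan k corresponds to Hameki h between vowels (before a back vowel).
komunwa ~ komunwe — Semolan a corresponds to Hameki e word-finally.
Applying these to Semolan 'bokomva':
  bokomva → bohomva   (k→h between vowels (before a back vowel))
  bohomva → bohomve   (a→e word-finally)
So the Hameki cognate is 'bohomve'.

bohomve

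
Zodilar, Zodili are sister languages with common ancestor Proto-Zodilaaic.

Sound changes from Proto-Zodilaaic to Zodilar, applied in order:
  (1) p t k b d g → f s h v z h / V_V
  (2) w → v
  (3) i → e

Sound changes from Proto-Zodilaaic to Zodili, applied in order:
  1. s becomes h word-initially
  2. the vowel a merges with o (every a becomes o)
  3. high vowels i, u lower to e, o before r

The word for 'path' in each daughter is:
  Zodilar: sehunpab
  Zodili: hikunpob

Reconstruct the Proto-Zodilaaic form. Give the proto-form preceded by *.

Position 7: Zodilar has a, Zodili has o. Zodilar preserves a here (none of its changes turn any other segment into a), so the proto-segment is *a.
Position 3: Zodilar has h, Zodili has k. Zodili preserves k here (none of its changes turn any other segment into k), so the proto-segment is *k.
Position 2: Zodilar has e, Zodili has i. Zodili preserves i here (none of its changes turn any other segment into i), so the proto-segment is *i.
Verify the candidate proto-form against each daughter:
Zodilar: *sikunpab > sihunpab > sehunpab  (by intervocalic lenition, vowel merger)
Zodili: *sikunpab > hikunpab > hikunpob  (by debuccalisation, vowel merger)
*sikunpab is the unique common source.

*sikunpab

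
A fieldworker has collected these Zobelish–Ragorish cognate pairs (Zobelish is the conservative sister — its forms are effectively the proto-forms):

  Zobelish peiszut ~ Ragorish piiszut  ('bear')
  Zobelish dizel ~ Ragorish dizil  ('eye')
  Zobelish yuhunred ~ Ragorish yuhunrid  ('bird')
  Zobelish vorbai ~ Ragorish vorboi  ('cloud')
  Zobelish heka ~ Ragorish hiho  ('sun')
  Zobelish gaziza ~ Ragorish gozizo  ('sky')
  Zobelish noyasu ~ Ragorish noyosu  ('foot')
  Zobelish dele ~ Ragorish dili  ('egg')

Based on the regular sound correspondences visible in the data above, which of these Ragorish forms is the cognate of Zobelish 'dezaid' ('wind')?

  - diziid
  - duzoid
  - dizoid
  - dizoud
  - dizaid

dizel ~ dizil, yuhunred ~ yuhunrid — Zobelish e corresponds to Ragorish i after a consonant, before a consonant other than r, m, n, p, b, f, v.
vorbai ~ vorboi — Zobelish a corresponds to Ragorish o after a consonant, before a front vowel.
Applying these to Zobelish 'dezaid':
  dezaid → dizaid   (e→i after a consonant, before a consonant other than r, m, n, p, b, f, v)
  dizaid → dizoid   (a→o after a consonant, before a front vowel)
So the Ragorish cognate is 'dizoid'.

dizoid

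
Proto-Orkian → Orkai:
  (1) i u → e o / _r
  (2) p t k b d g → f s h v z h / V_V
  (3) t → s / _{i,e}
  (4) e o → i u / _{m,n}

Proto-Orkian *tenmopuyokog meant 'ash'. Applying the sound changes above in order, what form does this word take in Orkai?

sinmofuyohog

Orkai: *tenmopuyokog > tenmofuyohog > senmofuyohog > sinmofuyohog  (by intervocalic lenition, palatalisation, pre-nasal raising)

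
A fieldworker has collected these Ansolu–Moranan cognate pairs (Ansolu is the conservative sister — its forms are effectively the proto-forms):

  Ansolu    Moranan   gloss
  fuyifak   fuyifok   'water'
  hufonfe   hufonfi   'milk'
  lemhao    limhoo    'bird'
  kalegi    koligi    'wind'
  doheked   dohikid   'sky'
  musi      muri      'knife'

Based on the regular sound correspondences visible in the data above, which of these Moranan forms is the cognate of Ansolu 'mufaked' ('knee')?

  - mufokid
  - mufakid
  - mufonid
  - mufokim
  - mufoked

mufokid

fuyifak ~ fuyifok, kalegi ~ koligi — Ansolu a corresponds to Moranan o after a consonant, before a consonant other than r, m, n, p, b, f, v.
kalegi ~ koligi, doheked ~ dohikid — Ansolu e corresponds to Moranan i after a consonant, before a consonant other than r, m, n, p, b, f, v.
Applying these to Ansolu 'mufaked':
  mufaked → mufoked   (a→o after a consonant, before a consonant other than r, m, n, p, b, f, v)
  mufoked → mufokid   (e→i after a consonant, before a consonant other than r, m, n, p, b, f, v)
So the Moranan cognate is 'mufokid'.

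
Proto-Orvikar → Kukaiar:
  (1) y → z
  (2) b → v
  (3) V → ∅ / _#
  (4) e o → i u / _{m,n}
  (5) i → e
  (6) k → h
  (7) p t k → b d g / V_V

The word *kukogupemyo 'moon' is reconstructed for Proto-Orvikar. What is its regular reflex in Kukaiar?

huhogubemz

Kukaiar: *kukogupemyo
  kukogupemyo → kukogupemzo   [unconditioned shift]
  kukogupemzo (rule 2 does not apply)
  kukogupemzo → kukogupemz   [apocope]
  kukogupemz → kukogupimz   [pre-nasal raising]
  kukogupimz → kukogupemz   [vowel merger]
  kukogupemz → huhogupemz   [unconditioned shift]
  huhogupemz → huhogubemz   [intervocalic voicing]
  giving Kukaiar huhogubemz.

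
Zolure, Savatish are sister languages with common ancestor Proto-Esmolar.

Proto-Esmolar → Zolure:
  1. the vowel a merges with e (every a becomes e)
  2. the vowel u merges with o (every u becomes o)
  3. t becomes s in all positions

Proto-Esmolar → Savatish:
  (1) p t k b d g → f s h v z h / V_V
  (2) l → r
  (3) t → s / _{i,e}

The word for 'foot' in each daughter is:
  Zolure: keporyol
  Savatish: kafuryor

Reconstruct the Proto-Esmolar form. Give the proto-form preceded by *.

*kapuryol

Position 2: Zolure has e, Savatish has a. Savatish preserves a here (none of its changes turn any other segment into a), so the proto-segment is *a.
Position 4: Zolure has o, Savatish has u. Savatish preserves u here (none of its changes turn any other segment into u), so the proto-segment is *u.
Position 3: Zolure has p, Savatish has f. Zolure preserves p here (none of its changes turn any other segment into p), so the proto-segment is *p.
This points to *kapuryol. Verify forward in each daughter:
Zolure: *kapuryol
  kapuryol → kepuryol   [vowel merger]
  kepuryol → keporyol   [vowel merger]
  keporyol (rule 3 does not apply)
  giving Zolure keporyol.
Savatish: *kapuryol
  kapuryol → kafuryol   [intervocalic lenition]
  kafuryol → kafuryor   [unconditioned shift]
  kafuryor (rule 3 does not apply)
  giving Savatish kafuryor.
No other proto-form is consistent with every reflex, so the reconstruction is *kapuryol.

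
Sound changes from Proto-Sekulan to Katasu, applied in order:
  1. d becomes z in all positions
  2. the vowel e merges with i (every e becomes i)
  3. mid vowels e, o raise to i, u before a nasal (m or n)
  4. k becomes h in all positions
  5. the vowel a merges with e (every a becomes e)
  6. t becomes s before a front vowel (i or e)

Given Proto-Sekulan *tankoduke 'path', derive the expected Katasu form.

senhozuhi

Katasu: start from *tankoduke.
  rule 1 (unconditioned shift): tankoduke → tankozuke
  rule 2 (vowel merger): tankozuke → tankozuki
  rule 3: no change — tankozuki
  rule 4 (unconditioned shift): tankozuki → tanhozuhi
  rule 5 (vowel merger): tanhozuhi → tenhozuhi
  rule 6 (palatalisation): tenhozuhi → senhozuhi
  ⇒ Katasu senhozuhi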